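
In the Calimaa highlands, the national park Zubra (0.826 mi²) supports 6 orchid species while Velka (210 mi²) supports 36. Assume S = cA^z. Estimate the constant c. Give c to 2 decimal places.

z = ln(S₂/S₁) / ln(A₂/A₁) = ln(36/6) / ln(210/0.826) = 1.7918 / 5.5383 = 0.3235
c = S₁ / A₁^z = 6 / 0.826^0.3235 = 6 / 0.94 = 6.383

6.38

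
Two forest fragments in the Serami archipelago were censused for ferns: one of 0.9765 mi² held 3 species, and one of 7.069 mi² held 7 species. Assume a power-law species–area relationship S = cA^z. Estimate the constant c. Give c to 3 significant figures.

3.03

z = ln(S₂/S₁) / ln(A₂/A₁) = ln(7/3) / ln(7.069/0.9765) = 0.8473 / 1.9795 = 0.4280
c = S₁ / A₁^z = 3 / 0.9765^0.4280 = 3 / 0.9899 = 3.031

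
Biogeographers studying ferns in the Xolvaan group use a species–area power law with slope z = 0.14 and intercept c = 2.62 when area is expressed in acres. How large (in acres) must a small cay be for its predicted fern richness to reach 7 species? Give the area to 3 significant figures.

7 = 2.62 × A^0.14  ⇒  A^0.14 = 7/2.62 = 2.672
ln A = ln(2.672) / 0.14 = 0.9827 / 0.14 = 7.0195
A = e^7.0195 ≈ 1118 acres

1120 acres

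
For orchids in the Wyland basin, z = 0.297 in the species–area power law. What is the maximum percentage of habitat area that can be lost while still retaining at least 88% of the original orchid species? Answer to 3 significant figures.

35.0%

Need (A_new/A_old)^0.297 = 0.88, so A_new/A_old = 0.88^(1/0.297) = 0.88^3.367
ln(A_new/A_old) = ln 0.88 / 0.297 = -0.1278 / 0.297 = -0.4304
A_new/A_old = e^-0.4304 ≈ 0.6502
Fraction that can be lost = 1 − 0.6502 = 0.3498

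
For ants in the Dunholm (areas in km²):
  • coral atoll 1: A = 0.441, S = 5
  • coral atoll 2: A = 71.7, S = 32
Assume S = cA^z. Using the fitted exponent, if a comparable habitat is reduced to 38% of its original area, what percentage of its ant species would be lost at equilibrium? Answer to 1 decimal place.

z = ln(32/5) / ln(71.7/0.441) = 1.8563 / 5.0912 = 0.3646
S_new/S_old = (A_new/A_old)^z = 0.38^0.3646 = exp(0.3646 × -0.9676) = 0.7027
Fraction lost = 1 − 0.7027 = 0.2973

29.7%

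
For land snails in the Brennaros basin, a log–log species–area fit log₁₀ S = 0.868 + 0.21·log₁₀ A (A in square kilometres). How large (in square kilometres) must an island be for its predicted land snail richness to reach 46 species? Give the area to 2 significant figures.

6100 square kilometres

46 = 7.379 × A^0.21  ⇒  A^0.21 = 46/7.379 = 6.234
ln A = ln(6.234) / 0.21 = 1.8300 / 0.21 = 8.7143
A = e^8.7143 ≈ 6089 square kilometres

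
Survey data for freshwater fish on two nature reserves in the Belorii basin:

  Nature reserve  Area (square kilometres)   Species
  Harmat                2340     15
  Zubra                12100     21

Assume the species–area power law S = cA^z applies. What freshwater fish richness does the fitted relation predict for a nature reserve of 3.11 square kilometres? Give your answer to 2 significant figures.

z = ln(21/15) / ln(12100/2340) = 0.3365 / 1.6431 = 0.2048
c = 15 / 2340^0.2048 = 15 / 4.897 = 3.063
S₃ = 3.063 × 3.11^0.2048 = 3.063 × 1.262 ≈ 3.864

3.9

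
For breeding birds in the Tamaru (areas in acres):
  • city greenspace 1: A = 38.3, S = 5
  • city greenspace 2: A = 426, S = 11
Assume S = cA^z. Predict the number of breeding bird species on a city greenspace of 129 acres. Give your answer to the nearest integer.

7

z = ln(11/5) / ln(426/38.3) = 0.7885 / 2.4090 = 0.3273
c = 5 / 38.3^0.3273 = 5 / 3.297 = 1.516
S₃ = 1.516 × 129^0.3273 = 1.516 × 4.907 ≈ 7.44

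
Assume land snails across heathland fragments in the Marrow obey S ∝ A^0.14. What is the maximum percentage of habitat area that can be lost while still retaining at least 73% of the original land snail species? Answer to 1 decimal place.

Need (A_new/A_old)^0.14 = 0.73, so A_new/A_old = 0.73^(1/0.14) = 0.73^7.143
ln(A_new/A_old) = ln 0.73 / 0.14 = -0.3147 / 0.14 = -2.2479
A_new/A_old = e^-2.2479 ≈ 0.1056
Fraction that can be lost = 1 − 0.1056 = 0.8944

89.4%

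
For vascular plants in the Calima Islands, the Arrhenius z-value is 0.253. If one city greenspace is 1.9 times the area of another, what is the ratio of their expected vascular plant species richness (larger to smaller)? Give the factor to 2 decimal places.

S₂/S₁ = (A₂/A₁)^z = 1.9^0.253
ln(S₂/S₁) = 0.253 × ln 1.9 = 0.253 × 0.6419 = 0.1624
S₂/S₁ = e^0.1624 ≈ 1.176

1.18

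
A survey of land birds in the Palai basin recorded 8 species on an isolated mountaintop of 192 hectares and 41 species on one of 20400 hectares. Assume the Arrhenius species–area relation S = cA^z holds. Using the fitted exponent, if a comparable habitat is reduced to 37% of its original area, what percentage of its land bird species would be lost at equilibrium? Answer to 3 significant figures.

29.4%

z = ln(41/8) / ln(20400/192) = 1.6341 / 4.6658 = 0.3502
S_new/S_old = (A_new/A_old)^z = 0.37^0.3502 = exp(0.3502 × -0.9943) = 0.7059
Fraction lost = 1 − 0.7059 = 0.2941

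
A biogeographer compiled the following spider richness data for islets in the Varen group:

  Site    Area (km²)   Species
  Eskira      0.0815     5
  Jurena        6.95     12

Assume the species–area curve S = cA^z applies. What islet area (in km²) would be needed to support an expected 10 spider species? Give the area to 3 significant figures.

z = ln(12/5) / ln(6.95/0.0815) = 0.8755 / 4.4459 = 0.1969
c = 5 / 0.0815^0.1969 = 5 / 0.6104 = 8.192
A = (10/8.192)^(1/0.1969) ⇒ ln A = ln(1.221)/0.1969 = 1.0129
A = e^1.0129 ≈ 2.753 km²

2.75 km²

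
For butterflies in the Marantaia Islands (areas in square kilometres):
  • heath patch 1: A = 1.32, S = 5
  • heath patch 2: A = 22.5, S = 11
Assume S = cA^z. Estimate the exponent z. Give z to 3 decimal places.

Taking logs: ln S = ln c + z ln A, so z = (ln S₂ − ln S₁)/(ln A₂ − ln A₁).
z = ln(11/5) / ln(22.5/1.32) = ln(2.2) / ln(17.05) = 0.7885 / 2.8359 = 0.2780

0.278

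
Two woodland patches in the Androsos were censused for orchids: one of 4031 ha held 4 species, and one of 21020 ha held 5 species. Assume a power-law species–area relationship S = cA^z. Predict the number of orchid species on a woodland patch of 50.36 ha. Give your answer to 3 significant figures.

z = ln(5/4) / ln(21020/4031) = 0.2231 / 1.6515 = 0.1351
c = 4 / 4031^0.1351 = 4 / 3.07 = 1.303
S₃ = 1.303 × 50.36^0.1351 = 1.303 × 1.698 ≈ 2.213

2.21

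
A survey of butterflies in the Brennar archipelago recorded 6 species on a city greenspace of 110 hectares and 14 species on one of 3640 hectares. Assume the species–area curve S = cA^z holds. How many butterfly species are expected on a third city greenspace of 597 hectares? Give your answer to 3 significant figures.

z = ln(14/6) / ln(3640/110) = 0.8473 / 3.4993 = 0.2421
c = 6 / 110^0.2421 = 6 / 3.121 = 1.922
S₃ = 1.922 × 597^0.2421 = 1.922 × 4.701 ≈ 9.037

9.04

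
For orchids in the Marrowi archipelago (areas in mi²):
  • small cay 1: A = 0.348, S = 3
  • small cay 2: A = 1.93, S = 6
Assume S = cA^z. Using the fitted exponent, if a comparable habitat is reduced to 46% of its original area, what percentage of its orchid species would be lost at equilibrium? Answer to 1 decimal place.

z = ln(6/3) / ln(1.93/0.348) = 0.6931 / 1.7131 = 0.4046
S_new/S_old = (A_new/A_old)^z = 0.46^0.4046 = exp(0.4046 × -0.7765) = 0.7304
Fraction lost = 1 − 0.7304 = 0.2696

27.0%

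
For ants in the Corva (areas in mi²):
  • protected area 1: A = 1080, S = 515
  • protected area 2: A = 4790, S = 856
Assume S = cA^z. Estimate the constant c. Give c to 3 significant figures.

47.5

z = ln(S₂/S₁) / ln(A₂/A₁) = ln(856/515) / ln(4790/1080) = 0.5081 / 1.4896 = 0.3411
c = S₁ / A₁^z = 515 / 1080^0.3411 = 515 / 10.83 = 47.54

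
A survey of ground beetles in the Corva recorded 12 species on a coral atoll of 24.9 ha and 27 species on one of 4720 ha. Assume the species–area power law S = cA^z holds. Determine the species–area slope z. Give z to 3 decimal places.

Taking logs: ln S = ln c + z ln A, so z = (ln S₂ − ln S₁)/(ln A₂ − ln A₁).
z = ln(27/12) / ln(4720/24.9) = ln(2.25) / ln(189.6) = 0.8109 / 5.2447 = 0.1546

0.155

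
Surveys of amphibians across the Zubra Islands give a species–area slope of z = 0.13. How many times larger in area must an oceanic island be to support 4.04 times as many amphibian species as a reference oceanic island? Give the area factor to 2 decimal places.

(A₂/A₁)^0.13 = 4.04, so A₂/A₁ = 4.04^(1/0.13) = 4.04^7.692
ln(A₂/A₁) = ln 4.04 / 0.13 = 1.3962 / 0.13 = 10.7403
A₂/A₁ = e^10.7403 ≈ 46182

46181.93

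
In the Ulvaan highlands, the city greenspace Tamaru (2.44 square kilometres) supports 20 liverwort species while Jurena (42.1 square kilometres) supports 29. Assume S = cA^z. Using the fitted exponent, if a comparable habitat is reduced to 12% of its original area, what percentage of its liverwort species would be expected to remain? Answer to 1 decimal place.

z = ln(29/20) / ln(42.1/2.44) = 0.3716 / 2.8480 = 0.1305
S_new/S_old = (A_new/A_old)^z = 0.12^0.1305 = exp(0.1305 × -2.1203) = 0.7583

75.8%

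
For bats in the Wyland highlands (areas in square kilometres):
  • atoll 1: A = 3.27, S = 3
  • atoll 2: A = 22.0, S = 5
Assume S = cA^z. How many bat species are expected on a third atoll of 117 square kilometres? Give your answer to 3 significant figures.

z = ln(5/3) / ln(22/3.27) = 0.5108 / 1.9063 = 0.2680
c = 3 / 3.27^0.2680 = 3 / 1.374 = 2.184
S₃ = 2.184 × 117^0.2680 = 2.184 × 3.583 ≈ 7.824

7.82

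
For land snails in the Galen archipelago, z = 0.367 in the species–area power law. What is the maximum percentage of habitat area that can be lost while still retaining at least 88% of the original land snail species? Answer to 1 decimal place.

29.4%

Need (A_new/A_old)^0.367 = 0.88, so A_new/A_old = 0.88^(1/0.367) = 0.88^2.725
ln(A_new/A_old) = ln 0.88 / 0.367 = -0.1278 / 0.367 = -0.3483
A_new/A_old = e^-0.3483 ≈ 0.7059
Fraction that can be lost = 1 − 0.7059 = 0.2941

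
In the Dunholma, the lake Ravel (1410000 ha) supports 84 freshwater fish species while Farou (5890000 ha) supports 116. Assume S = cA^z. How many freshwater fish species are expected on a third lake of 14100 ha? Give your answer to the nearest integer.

z = ln(116/84) / ln(5890000/1410000) = 0.3228 / 1.4297 = 0.2258
c = 84 / 1410000^0.2258 = 84 / 24.45 = 3.435
S₃ = 3.435 × 14100^0.2258 = 3.435 × 8.645 ≈ 29.7

30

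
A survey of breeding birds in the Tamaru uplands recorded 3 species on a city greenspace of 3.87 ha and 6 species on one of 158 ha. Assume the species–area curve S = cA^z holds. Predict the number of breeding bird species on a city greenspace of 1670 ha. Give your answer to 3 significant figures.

9.32

z = ln(6/3) / ln(158/3.87) = 0.6931 / 3.7093 = 0.1869
c = 3 / 3.87^0.1869 = 3 / 1.288 = 2.33
S₃ = 2.33 × 1670^0.1869 = 2.33 × 4.001 ≈ 9.322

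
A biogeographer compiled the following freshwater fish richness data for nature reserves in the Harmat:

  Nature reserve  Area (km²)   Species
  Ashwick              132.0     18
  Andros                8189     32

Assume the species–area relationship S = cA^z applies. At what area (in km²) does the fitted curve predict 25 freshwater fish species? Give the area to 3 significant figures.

1390 km²

z = ln(32/18) / ln(8189/132) = 0.5754 / 4.1277 = 0.1394
c = 18 / 132^0.1394 = 18 / 1.975 = 9.114
A = (25/9.114)^(1/0.1394) ⇒ ln A = ln(2.743)/0.1394 = 7.2395
A = e^7.2395 ≈ 1393 km²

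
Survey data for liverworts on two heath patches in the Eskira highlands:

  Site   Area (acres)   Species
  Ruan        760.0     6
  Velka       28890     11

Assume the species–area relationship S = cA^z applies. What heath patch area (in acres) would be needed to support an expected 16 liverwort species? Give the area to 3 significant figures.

z = ln(11/6) / ln(28890/760) = 0.6061 / 3.6379 = 0.1666
c = 6 / 760^0.1666 = 6 / 3.02 = 1.987
A = (16/1.987)^(1/0.1666) ⇒ ln A = ln(8.053)/0.1666 = 12.5201
A = e^12.5201 ≈ 273786 acres

274000 acres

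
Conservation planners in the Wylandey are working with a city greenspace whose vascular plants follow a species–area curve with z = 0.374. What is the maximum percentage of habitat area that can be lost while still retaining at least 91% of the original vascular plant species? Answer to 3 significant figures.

Need (A_new/A_old)^0.374 = 0.91, so A_new/A_old = 0.91^(1/0.374) = 0.91^2.674
ln(A_new/A_old) = ln 0.91 / 0.374 = -0.0943 / 0.374 = -0.2522
A_new/A_old = e^-0.2522 ≈ 0.7771
Fraction that can be lost = 1 − 0.7771 = 0.2229

22.3%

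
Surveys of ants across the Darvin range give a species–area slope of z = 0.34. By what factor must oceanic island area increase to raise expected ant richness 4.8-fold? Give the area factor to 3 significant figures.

(A₂/A₁)^0.34 = 4.8, so A₂/A₁ = 4.8^(1/0.34) = 4.8^2.941
ln(A₂/A₁) = ln 4.8 / 0.34 = 1.5686 / 0.34 = 4.6136
A₂/A₁ = e^4.6136 ≈ 100.8

101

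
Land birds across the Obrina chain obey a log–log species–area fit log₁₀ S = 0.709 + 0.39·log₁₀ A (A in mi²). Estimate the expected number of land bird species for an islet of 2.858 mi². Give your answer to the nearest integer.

S = 5.117 × 2.858^0.39
ln S = ln 5.117 + 0.39 × ln 2.858 = 1.6325 + 0.39 × 1.0501 = 2.0421
S = e^2.0421 ≈ 7.707

8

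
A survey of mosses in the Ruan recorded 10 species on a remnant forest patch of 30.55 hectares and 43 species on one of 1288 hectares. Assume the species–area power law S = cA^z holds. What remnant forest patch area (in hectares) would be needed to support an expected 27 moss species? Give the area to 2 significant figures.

z = ln(43/10) / ln(1288/30.55) = 1.4586 / 3.7415 = 0.3898
c = 10 / 30.55^0.3898 = 10 / 3.793 = 2.637
A = (27/2.637)^(1/0.3898) ⇒ ln A = ln(10.24)/0.3898 = 5.9671
A = e^5.9671 ≈ 390.4 hectares

390 hectares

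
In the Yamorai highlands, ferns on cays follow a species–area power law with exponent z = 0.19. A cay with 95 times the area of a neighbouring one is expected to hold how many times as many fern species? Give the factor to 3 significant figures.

2.38

S₂/S₁ = (A₂/A₁)^z = 95^0.19
ln(S₂/S₁) = 0.19 × ln 95 = 0.19 × 4.5539 = 0.8652
S₂/S₁ = e^0.8652 ≈ 2.376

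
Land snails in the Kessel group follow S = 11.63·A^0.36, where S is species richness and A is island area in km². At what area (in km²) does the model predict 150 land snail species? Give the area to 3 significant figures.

150 = 11.63 × A^0.36  ⇒  A^0.36 = 150/11.63 = 12.9
ln A = ln(12.9) / 0.36 = 2.5570 / 0.36 = 7.1029
A = e^7.1029 ≈ 1215 km²

1220 km²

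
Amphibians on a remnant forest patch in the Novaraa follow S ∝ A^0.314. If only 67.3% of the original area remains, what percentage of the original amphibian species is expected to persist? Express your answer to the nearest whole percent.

88%

S_new/S_old = (A_new/A_old)^z = 0.673^0.314
= exp(0.314 × ln 0.673) = exp(0.314 × -0.3960) = exp(-0.1243) ≈ 0.8831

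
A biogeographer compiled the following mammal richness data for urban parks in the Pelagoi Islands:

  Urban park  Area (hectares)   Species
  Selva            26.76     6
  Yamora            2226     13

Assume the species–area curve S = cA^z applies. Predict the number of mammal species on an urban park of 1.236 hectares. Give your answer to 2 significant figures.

z = ln(13/6) / ln(2226/26.76) = 0.7732 / 4.4211 = 0.1749
c = 6 / 26.76^0.1749 = 6 / 1.777 = 3.377
S₃ = 3.377 × 1.236^0.1749 = 3.377 × 1.038 ≈ 3.504

3.5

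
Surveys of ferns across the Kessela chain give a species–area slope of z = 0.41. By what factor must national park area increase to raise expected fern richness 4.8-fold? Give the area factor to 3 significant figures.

45.9

(A₂/A₁)^0.41 = 4.8, so A₂/A₁ = 4.8^(1/0.41) = 4.8^2.439
ln(A₂/A₁) = ln 4.8 / 0.41 = 1.5686 / 0.41 = 3.8259
A₂/A₁ = e^3.8259 ≈ 45.87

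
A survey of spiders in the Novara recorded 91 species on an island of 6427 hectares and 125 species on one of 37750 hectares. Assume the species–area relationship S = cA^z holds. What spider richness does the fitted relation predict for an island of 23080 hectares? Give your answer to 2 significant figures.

z = ln(125/91) / ln(37750/6427) = 0.3175 / 1.7705 = 0.1793
c = 91 / 6427^0.1793 = 91 / 4.817 = 18.89
S₃ = 18.89 × 23080^0.1793 = 18.89 × 6.058 ≈ 114.4

110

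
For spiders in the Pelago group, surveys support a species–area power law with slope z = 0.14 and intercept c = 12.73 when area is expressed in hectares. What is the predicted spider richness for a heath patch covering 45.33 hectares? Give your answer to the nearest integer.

22 species

S = 12.73 × 45.33^0.14
ln S = ln 12.73 + 0.14 × ln 45.33 = 2.5440 + 0.14 × 3.8140 = 3.0779
S = e^3.0779 ≈ 21.71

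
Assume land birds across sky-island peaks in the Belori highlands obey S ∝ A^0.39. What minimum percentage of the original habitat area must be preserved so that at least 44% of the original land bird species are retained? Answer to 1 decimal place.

12.2%

Need (A_new/A_old)^0.39 = 0.44, so A_new/A_old = 0.44^(1/0.39) = 0.44^2.564
ln(A_new/A_old) = ln 0.44 / 0.39 = -0.8210 / 0.39 = -2.1051
A_new/A_old = e^-2.1051 ≈ 0.1218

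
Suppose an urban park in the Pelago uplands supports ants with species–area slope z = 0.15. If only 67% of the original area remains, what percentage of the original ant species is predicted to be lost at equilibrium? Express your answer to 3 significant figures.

5.83%

S_new/S_old = (A_new/A_old)^z = 0.67^0.15
= exp(0.15 × ln 0.67) = exp(0.15 × -0.4005) = exp(-0.0601) ≈ 0.9417
Fraction lost = 1 − 0.9417 = 0.0583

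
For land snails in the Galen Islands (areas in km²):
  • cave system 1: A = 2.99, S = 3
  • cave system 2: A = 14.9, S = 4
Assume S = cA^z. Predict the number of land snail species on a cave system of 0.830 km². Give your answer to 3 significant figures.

z = ln(4/3) / ln(14.9/2.99) = 0.2877 / 1.6061 = 0.1791
c = 3 / 2.99^0.1791 = 3 / 1.217 = 2.466
S₃ = 2.466 × 0.83^0.1791 = 2.466 × 0.9672 ≈ 2.385

2.38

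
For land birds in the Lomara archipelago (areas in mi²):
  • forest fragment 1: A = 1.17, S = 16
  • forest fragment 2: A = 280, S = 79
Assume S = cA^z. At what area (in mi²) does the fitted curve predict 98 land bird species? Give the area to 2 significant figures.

z = ln(79/16) / ln(280/1.17) = 1.5969 / 5.4778 = 0.2915
c = 16 / 1.17^0.2915 = 16 / 1.047 = 15.28
A = (98/15.28)^(1/0.2915) ⇒ ln A = ln(6.412)/0.2915 = 6.3741
A = e^6.3741 ≈ 586.5 mi²

590 mi²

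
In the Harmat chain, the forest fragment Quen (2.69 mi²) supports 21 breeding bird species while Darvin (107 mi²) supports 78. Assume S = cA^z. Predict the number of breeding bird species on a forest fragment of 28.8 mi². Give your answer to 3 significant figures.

z = ln(78/21) / ln(107/2.69) = 1.3122 / 3.6833 = 0.3563
c = 21 / 2.69^0.3563 = 21 / 1.423 = 14.76
S₃ = 14.76 × 28.8^0.3563 = 14.76 × 3.311 ≈ 48.87

48.9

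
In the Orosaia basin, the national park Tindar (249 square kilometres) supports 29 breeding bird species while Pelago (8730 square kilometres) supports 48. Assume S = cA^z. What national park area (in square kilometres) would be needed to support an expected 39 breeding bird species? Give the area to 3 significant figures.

2020 square kilometres

z = ln(48/29) / ln(8730/249) = 0.5039 / 3.5571 = 0.1417
c = 29 / 249^0.1417 = 29 / 2.185 = 13.27
A = (39/13.27)^(1/0.1417) ⇒ ln A = ln(2.938)/0.1417 = 7.6088
A = e^7.6088 ≈ 2016 square kilometres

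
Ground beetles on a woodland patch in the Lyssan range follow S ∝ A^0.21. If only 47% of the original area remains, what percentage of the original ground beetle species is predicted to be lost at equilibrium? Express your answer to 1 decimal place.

S_new/S_old = (A_new/A_old)^z = 0.47^0.21
= exp(0.21 × ln 0.47) = exp(0.21 × -0.7550) = exp(-0.1586) ≈ 0.8534
Fraction lost = 1 − 0.8534 = 0.1466

14.7%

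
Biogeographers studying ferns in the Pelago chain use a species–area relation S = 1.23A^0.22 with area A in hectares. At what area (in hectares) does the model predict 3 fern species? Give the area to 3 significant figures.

3 = 1.23 × A^0.22  ⇒  A^0.22 = 3/1.23 = 2.439
ln A = ln(2.439) / 0.22 = 0.8916 / 0.22 = 4.0527
A = e^4.0527 ≈ 57.55 hectares

57.6 hectares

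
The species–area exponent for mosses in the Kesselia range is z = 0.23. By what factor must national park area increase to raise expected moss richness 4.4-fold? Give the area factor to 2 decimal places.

(A₂/A₁)^0.23 = 4.4, so A₂/A₁ = 4.4^(1/0.23) = 4.4^4.348
ln(A₂/A₁) = ln 4.4 / 0.23 = 1.4816 / 0.23 = 6.4418
A₂/A₁ = e^6.4418 ≈ 627.5

627.51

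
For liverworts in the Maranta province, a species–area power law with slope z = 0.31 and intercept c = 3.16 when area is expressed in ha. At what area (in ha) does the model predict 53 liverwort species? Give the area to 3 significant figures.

53 = 3.16 × A^0.31  ⇒  A^0.31 = 53/3.16 = 16.77
ln A = ln(16.77) / 0.31 = 2.8197 / 0.31 = 9.0959
A = e^9.0959 ≈ 8918 ha

8920 ha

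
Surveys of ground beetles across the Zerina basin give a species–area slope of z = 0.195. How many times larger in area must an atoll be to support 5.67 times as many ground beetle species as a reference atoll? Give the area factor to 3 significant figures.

7320

(A₂/A₁)^0.195 = 5.67, so A₂/A₁ = 5.67^(1/0.195) = 5.67^5.128
ln(A₂/A₁) = ln 5.67 / 0.195 = 1.7352 / 0.195 = 8.8984
A₂/A₁ = e^8.8984 ≈ 7320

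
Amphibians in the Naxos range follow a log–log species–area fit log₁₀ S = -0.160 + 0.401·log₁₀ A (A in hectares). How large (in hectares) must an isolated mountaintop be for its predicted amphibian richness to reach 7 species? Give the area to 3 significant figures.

321 hectares

7 = 0.6918 × A^0.401  ⇒  A^0.401 = 7/0.6918 = 10.12
ln A = ln(10.12) / 0.401 = 2.3143 / 0.401 = 5.7714
A = e^5.7714 ≈ 321 hectares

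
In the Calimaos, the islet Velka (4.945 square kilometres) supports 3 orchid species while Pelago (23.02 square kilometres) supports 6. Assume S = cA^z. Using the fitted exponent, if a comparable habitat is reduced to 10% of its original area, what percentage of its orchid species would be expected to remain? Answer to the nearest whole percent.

z = ln(6/3) / ln(23.02/4.945) = 0.6931 / 1.5380 = 0.4507
S_new/S_old = (A_new/A_old)^z = 0.1^0.4507 = exp(0.4507 × -2.3026) = 0.3543

35%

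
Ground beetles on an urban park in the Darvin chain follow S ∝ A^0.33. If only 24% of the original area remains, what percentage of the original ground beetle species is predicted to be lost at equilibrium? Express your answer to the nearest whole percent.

S_new/S_old = (A_new/A_old)^z = 0.24^0.33
= exp(0.33 × ln 0.24) = exp(0.33 × -1.4271) = exp(-0.4709) ≈ 0.6244
Fraction lost = 1 − 0.6244 = 0.3756

38%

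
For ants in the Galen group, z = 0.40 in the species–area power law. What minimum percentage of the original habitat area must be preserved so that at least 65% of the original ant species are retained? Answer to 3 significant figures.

Need (A_new/A_old)^0.4 = 0.65, so A_new/A_old = 0.65^(1/0.4) = 0.65^2.5
ln(A_new/A_old) = ln 0.65 / 0.4 = -0.4308 / 0.4 = -1.0770
A_new/A_old = e^-1.0770 ≈ 0.3406

34.1%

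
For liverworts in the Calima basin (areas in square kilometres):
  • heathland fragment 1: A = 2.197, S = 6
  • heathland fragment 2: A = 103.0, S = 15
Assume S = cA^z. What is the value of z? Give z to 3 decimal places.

Taking logs: ln S = ln c + z ln A, so z = (ln S₂ − ln S₁)/(ln A₂ − ln A₁).
z = ln(15/6) / ln(103/2.197) = ln(2.5) / ln(46.88) = 0.9163 / 3.8476 = 0.2381

0.238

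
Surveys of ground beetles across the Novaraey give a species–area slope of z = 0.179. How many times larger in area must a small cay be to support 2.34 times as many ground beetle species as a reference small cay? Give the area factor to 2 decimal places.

115.52

(A₂/A₁)^0.179 = 2.34, so A₂/A₁ = 2.34^(1/0.179) = 2.34^5.587
ln(A₂/A₁) = ln 2.34 / 0.179 = 0.8502 / 0.179 = 4.7494
A₂/A₁ = e^4.7494 ≈ 115.5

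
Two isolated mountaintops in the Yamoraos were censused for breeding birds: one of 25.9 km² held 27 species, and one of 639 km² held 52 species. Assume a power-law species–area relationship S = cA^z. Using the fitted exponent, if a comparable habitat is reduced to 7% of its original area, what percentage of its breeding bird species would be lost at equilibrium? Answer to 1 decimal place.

z = ln(52/27) / ln(639/25.9) = 0.6554 / 3.2057 = 0.2045
S_new/S_old = (A_new/A_old)^z = 0.07^0.2045 = exp(0.2045 × -2.6593) = 0.5806
Fraction lost = 1 − 0.5806 = 0.4194

41.9%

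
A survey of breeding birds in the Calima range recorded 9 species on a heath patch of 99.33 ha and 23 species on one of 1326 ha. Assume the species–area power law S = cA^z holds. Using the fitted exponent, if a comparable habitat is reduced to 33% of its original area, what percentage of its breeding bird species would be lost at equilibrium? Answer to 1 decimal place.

33.1%

z = ln(23/9) / ln(1326/99.33) = 0.9383 / 2.5915 = 0.3621
S_new/S_old = (A_new/A_old)^z = 0.33^0.3621 = exp(0.3621 × -1.1087) = 0.6694
Fraction lost = 1 − 0.6694 = 0.3306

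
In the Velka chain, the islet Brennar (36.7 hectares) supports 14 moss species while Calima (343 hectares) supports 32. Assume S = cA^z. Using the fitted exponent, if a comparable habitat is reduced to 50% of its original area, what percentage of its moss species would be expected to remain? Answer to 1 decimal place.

77.4%

z = ln(32/14) / ln(343/36.7) = 0.8267 / 2.2350 = 0.3699
S_new/S_old = (A_new/A_old)^z = 0.5^0.3699 = exp(0.3699 × -0.6931) = 0.7738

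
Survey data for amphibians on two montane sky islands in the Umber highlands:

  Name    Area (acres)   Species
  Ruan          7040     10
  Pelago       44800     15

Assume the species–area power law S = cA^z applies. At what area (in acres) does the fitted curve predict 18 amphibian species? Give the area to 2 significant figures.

z = ln(15/10) / ln(44800/7040) = 0.4055 / 1.8506 = 0.2191
c = 10 / 7040^0.2191 = 10 / 6.966 = 1.435
A = (18/1.435)^(1/0.2191) ⇒ ln A = ln(12.54)/0.2191 = 11.5421
A = e^11.5421 ≈ 102961 acres

100000 acres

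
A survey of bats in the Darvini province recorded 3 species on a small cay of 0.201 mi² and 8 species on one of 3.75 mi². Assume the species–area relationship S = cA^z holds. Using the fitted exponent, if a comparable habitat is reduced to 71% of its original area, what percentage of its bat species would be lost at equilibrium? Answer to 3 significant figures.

z = ln(8/3) / ln(3.75/0.201) = 0.9808 / 2.9262 = 0.3352
S_new/S_old = (A_new/A_old)^z = 0.71^0.3352 = exp(0.3352 × -0.3425) = 0.8915
Fraction lost = 1 − 0.8915 = 0.1085

10.8%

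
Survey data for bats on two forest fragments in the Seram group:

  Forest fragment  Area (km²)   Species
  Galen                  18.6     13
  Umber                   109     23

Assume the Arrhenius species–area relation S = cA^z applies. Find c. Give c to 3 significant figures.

z = ln(S₂/S₁) / ln(A₂/A₁) = ln(23/13) / ln(109/18.6) = 0.5705 / 1.7682 = 0.3227
c = S₁ / A₁^z = 13 / 18.6^0.3227 = 13 / 2.568 = 5.062

5.06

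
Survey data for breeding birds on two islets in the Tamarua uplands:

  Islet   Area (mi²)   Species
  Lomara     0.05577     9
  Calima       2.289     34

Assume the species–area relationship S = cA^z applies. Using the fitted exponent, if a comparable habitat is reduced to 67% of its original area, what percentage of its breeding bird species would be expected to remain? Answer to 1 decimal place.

86.6%

z = ln(34/9) / ln(2.289/0.05577) = 1.3291 / 3.7146 = 0.3578
S_new/S_old = (A_new/A_old)^z = 0.67^0.3578 = exp(0.3578 × -0.4005) = 0.8665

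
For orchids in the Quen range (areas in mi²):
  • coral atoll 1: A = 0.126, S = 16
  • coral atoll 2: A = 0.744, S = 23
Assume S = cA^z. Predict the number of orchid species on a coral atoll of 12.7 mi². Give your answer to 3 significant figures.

41.1

z = ln(23/16) / ln(0.744/0.126) = 0.3629 / 1.7758 = 0.2044
c = 16 / 0.126^0.2044 = 16 / 0.6549 = 24.43
S₃ = 24.43 × 12.7^0.2044 = 24.43 × 1.681 ≈ 41.07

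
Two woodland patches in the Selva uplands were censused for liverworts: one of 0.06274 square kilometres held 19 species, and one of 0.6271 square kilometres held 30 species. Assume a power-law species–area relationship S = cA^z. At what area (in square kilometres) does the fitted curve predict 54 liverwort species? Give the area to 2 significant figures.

12 square kilometres

z = ln(30/19) / ln(0.6271/0.06274) = 0.4568 / 2.3021 = 0.1984
c = 19 / 0.06274^0.1984 = 19 / 0.5773 = 32.91
A = (54/32.91)^(1/0.1984) ⇒ ln A = ln(1.641)/0.1984 = 2.4959
A = e^2.4959 ≈ 12.13 square kilometres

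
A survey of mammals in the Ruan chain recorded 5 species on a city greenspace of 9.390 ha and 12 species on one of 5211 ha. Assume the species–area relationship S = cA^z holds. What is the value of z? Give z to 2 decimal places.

0.14

Taking logs: ln S = ln c + z ln A, so z = (ln S₂ − ln S₁)/(ln A₂ − ln A₁).
z = ln(12/5) / ln(5211/9.39) = ln(2.4) / ln(555) = 0.8755 / 6.3189 = 0.1385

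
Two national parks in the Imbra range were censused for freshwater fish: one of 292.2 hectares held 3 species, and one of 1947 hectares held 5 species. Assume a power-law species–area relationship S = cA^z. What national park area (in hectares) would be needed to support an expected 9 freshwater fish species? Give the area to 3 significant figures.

z = ln(5/3) / ln(1947/292.2) = 0.5108 / 1.8966 = 0.2693
c = 3 / 292.2^0.2693 = 3 / 4.614 = 0.6502
A = (9/0.6502)^(1/0.2693) ⇒ ln A = ln(13.84)/0.2693 = 9.7564
A = e^9.7564 ≈ 17264 hectares

17300 hectares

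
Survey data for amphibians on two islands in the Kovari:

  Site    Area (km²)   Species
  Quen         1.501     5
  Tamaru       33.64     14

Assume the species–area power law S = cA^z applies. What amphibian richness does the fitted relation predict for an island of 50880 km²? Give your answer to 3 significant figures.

z = ln(14/5) / ln(33.64/1.501) = 1.0296 / 3.1096 = 0.3311
c = 5 / 1.501^0.3311 = 5 / 1.144 = 4.371
S₃ = 4.371 × 50880^0.3311 = 4.371 × 36.17 ≈ 158.1

158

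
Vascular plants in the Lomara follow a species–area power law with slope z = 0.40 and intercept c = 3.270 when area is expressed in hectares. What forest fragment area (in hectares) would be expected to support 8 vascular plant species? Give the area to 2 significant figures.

9.4 hectares

8 = 3.27 × A^0.4  ⇒  A^0.4 = 8/3.27 = 2.446
ln A = ln(2.446) / 0.4 = 0.8947 / 0.4 = 2.2366
A = e^2.2366 ≈ 9.362 hectares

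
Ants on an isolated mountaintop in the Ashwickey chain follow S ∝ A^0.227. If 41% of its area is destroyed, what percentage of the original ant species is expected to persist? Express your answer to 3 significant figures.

S_new/S_old = (A_new/A_old)^z = 0.59^0.227
= exp(0.227 × ln 0.59) = exp(0.227 × -0.5276) = exp(-0.1198) ≈ 0.8871

88.7%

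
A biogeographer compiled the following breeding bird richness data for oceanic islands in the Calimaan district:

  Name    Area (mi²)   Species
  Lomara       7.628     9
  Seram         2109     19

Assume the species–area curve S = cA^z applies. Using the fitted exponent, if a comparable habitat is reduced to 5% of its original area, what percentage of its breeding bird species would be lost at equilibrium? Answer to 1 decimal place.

32.8%

z = ln(19/9) / ln(2109/7.628) = 0.7472 / 5.6221 = 0.1329
S_new/S_old = (A_new/A_old)^z = 0.05^0.1329 = exp(0.1329 × -2.9957) = 0.6716
Fraction lost = 1 − 0.6716 = 0.3284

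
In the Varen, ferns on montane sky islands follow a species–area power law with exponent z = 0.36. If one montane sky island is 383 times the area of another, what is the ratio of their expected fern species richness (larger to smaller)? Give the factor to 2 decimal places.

S₂/S₁ = (A₂/A₁)^z = 383^0.36
ln(S₂/S₁) = 0.36 × ln 383 = 0.36 × 5.9480 = 2.1413
S₂/S₁ = e^2.1413 ≈ 8.51

8.51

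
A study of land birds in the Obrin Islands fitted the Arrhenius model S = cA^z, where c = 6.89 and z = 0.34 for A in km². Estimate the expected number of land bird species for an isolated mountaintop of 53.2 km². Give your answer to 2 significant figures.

S = 6.89 × 53.2^0.34 = 6.89 × 3.862 ≈ 26.61

27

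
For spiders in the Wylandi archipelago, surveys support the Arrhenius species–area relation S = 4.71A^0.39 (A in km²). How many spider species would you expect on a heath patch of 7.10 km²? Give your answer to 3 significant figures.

10.1

S = 4.71 × 7.1^0.39 = 4.71 × 2.148 ≈ 10.12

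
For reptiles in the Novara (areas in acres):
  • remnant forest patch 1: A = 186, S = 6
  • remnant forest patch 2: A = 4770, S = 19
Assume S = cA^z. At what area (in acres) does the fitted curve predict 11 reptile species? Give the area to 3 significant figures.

z = ln(19/6) / ln(4770/186) = 1.1527 / 3.2444 = 0.3553
c = 6 / 186^0.3553 = 6 / 6.402 = 0.9372
A = (11/0.9372)^(1/0.3553) ⇒ ln A = ln(11.74)/0.3553 = 6.9318
A = e^6.9318 ≈ 1024 acres

1020 acres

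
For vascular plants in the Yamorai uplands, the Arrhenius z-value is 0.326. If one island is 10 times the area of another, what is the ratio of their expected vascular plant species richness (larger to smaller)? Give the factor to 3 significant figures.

2.12

S₂/S₁ = (A₂/A₁)^z = 10^0.326
ln(S₂/S₁) = 0.326 × ln 10 = 0.326 × 2.3026 = 0.7506
S₂/S₁ = e^0.7506 ≈ 2.118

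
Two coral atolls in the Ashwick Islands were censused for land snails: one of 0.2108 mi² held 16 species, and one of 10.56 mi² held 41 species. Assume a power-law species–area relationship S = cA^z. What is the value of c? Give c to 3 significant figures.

23.3

z = ln(S₂/S₁) / ln(A₂/A₁) = ln(41/16) / ln(10.56/0.2108) = 0.9410 / 3.9139 = 0.2404
c = S₁ / A₁^z = 16 / 0.2108^0.2404 = 16 / 0.6878 = 23.26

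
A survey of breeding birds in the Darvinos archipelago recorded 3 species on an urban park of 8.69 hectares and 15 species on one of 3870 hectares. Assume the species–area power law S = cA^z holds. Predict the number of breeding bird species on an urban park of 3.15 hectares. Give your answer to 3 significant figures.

z = ln(15/3) / ln(3870/8.69) = 1.6094 / 6.0988 = 0.2639
c = 3 / 8.69^0.2639 = 3 / 1.769 = 1.696
S₃ = 1.696 × 3.15^0.2639 = 1.696 × 1.354 ≈ 2.295

2.30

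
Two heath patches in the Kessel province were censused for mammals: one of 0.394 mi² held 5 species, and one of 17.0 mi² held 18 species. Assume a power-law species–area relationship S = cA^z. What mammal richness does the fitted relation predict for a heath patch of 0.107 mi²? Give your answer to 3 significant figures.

3.21

z = ln(18/5) / ln(17/0.394) = 1.2809 / 3.7646 = 0.3403
c = 5 / 0.394^0.3403 = 5 / 0.7284 = 6.864
S₃ = 6.864 × 0.107^0.3403 = 6.864 × 0.4675 ≈ 3.209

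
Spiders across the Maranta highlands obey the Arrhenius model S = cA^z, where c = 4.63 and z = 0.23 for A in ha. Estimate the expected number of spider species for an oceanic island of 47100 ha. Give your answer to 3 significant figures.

S = 4.63 × 47100^0.23
ln S = ln 4.63 + 0.23 × ln 47100 = 1.5326 + 0.23 × 10.7600 = 4.0074
S = e^4.0074 ≈ 55

55.0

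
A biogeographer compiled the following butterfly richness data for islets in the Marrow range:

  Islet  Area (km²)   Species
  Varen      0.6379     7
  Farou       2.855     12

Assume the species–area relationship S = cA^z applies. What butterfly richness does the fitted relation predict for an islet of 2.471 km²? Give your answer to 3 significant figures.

z = ln(12/7) / ln(2.855/0.6379) = 0.5390 / 1.4986 = 0.3597
c = 7 / 0.6379^0.3597 = 7 / 0.8507 = 8.228
S₃ = 8.228 × 2.471^0.3597 = 8.228 × 1.385 ≈ 11.39

11.4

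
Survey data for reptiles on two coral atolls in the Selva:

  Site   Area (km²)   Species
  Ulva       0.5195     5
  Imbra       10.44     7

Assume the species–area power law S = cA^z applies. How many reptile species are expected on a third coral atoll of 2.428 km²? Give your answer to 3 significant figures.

5.94

z = ln(7/5) / ln(10.44/0.5195) = 0.3365 / 3.0005 = 0.1121
c = 5 / 0.5195^0.1121 = 5 / 0.9292 = 5.381
S₃ = 5.381 × 2.428^0.1121 = 5.381 × 1.105 ≈ 5.944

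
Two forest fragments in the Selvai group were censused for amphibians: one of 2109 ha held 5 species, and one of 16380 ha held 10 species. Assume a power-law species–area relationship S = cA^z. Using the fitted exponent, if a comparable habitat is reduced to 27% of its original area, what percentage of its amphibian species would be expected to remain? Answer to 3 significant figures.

z = ln(10/5) / ln(16380/2109) = 0.6931 / 2.0498 = 0.3381
S_new/S_old = (A_new/A_old)^z = 0.27^0.3381 = exp(0.3381 × -1.3093) = 0.6423

64.2%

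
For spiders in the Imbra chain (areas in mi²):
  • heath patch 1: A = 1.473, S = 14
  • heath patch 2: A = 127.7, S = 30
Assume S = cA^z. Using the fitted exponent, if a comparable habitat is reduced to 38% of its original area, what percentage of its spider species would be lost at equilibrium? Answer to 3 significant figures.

15.2%

z = ln(30/14) / ln(127.7/1.473) = 0.7621 / 4.4624 = 0.1708
S_new/S_old = (A_new/A_old)^z = 0.38^0.1708 = exp(0.1708 × -0.9676) = 0.8477
Fraction lost = 1 − 0.8477 = 0.1523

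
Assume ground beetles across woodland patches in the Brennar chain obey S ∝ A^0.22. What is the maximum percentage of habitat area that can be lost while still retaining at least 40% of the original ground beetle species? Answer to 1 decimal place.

Need (A_new/A_old)^0.22 = 0.4, so A_new/A_old = 0.4^(1/0.22) = 0.4^4.545
ln(A_new/A_old) = ln 0.4 / 0.22 = -0.9163 / 0.22 = -4.1650
A_new/A_old = e^-4.1650 ≈ 0.01553
Fraction that can be lost = 1 − 0.01553 = 0.9845

98.4%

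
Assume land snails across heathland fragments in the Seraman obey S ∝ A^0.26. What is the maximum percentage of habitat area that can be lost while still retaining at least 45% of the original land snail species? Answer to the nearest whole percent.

Need (A_new/A_old)^0.26 = 0.45, so A_new/A_old = 0.45^(1/0.26) = 0.45^3.846
ln(A_new/A_old) = ln 0.45 / 0.26 = -0.7985 / 0.26 = -3.0712
A_new/A_old = e^-3.0712 ≈ 0.04637
Fraction that can be lost = 1 − 0.04637 = 0.9536

95%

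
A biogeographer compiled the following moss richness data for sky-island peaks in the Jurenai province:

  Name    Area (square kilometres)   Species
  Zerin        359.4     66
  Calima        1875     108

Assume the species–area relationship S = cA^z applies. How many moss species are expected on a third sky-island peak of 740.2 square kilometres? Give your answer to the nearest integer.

82

z = ln(108/66) / ln(1875/359.4) = 0.4925 / 1.6519 = 0.2981
c = 66 / 359.4^0.2981 = 66 / 5.779 = 11.42
S₃ = 11.42 × 740.2^0.2981 = 11.42 × 7.168 ≈ 81.86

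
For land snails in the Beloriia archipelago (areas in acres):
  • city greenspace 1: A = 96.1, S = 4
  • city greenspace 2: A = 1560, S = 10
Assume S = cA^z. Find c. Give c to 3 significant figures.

z = ln(S₂/S₁) / ln(A₂/A₁) = ln(10/4) / ln(1560/96.1) = 0.9163 / 2.7871 = 0.3288
c = S₁ / A₁^z = 4 / 96.1^0.3288 = 4 / 4.486 = 0.8917

0.892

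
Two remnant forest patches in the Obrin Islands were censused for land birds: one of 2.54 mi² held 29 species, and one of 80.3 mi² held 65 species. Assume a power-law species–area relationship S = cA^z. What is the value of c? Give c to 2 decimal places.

z = ln(S₂/S₁) / ln(A₂/A₁) = ln(65/29) / ln(80.3/2.54) = 0.8071 / 3.4536 = 0.2337
c = S₁ / A₁^z = 29 / 2.54^0.2337 = 29 / 1.243 = 23.32

23.32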